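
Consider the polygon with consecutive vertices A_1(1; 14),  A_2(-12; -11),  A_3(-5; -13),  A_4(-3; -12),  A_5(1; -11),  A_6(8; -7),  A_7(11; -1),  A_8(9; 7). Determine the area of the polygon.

Apply the shoelace formula: 2A = Σ (x_i·y_{i+1} − x_{i+1}·y_i), indices taken mod 8.
A_1→A_2: (1)(-11) − (-12)(14) = 157
A_2→A_3: (-12)(-13) − (-5)(-11) = 101
A_3→A_4: (-5)(-12) − (-3)(-13) = 21
A_4→A_5: (-3)(-11) − (1)(-12) = 45
A_5→A_6: (1)(-7) − (8)(-11) = 81
A_6→A_7: (8)(-1) − (11)(-7) = 69
A_7→A_8: (11)(7) − (9)(-1) = 86
A_8→A_1: (9)(14) − (1)(7) = 119
Σ = 679
Area = |Σ|/2 = 339.5.

339.5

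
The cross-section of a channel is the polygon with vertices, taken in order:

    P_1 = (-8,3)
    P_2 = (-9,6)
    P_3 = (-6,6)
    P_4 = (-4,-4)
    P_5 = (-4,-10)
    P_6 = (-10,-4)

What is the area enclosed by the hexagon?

56.5

Apply the shoelace formula: 2A = Σ (x_i·y_{i+1} − x_{i+1}·y_i), indices taken mod 6.
P_1→P_2: (-8)(6) − (-9)(3) = -21
P_2→P_3: (-9)(6) − (-6)(6) = -18
P_3→P_4: (-6)(-4) − (-4)(6) = 48
P_4→P_5: (-4)(-10) − (-4)(-4) = 24
P_5→P_6: (-4)(-4) − (-10)(-10) = -84
P_6→P_1: (-10)(3) − (-8)(-4) = -62
Σ = -113
Area = |Σ|/2 = 56.5.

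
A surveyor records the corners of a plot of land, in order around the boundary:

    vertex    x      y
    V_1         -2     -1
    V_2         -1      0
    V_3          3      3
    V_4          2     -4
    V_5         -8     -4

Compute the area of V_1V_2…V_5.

31

Apply Gauss's area formula: 2A = Σ (x_i·y_{i+1} − x_{i+1}·y_i), indices taken mod 5.
Σ = (-1) + (-3) + (-18) + (-40) + (0) = -62
Area = |Σ|/2 = 31.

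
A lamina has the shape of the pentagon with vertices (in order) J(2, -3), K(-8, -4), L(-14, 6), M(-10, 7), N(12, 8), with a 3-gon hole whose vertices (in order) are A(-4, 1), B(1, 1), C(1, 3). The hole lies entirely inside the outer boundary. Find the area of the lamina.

Outer boundary:
Apply the shoelace formula: 2A = Σ (x_i·y_{i+1} − x_{i+1}·y_i), indices taken mod 5.
J→K: (2)(-4) − (-8)(-3) = -32
K→L: (-8)(6) − (-14)(-4) = -104
L→M: (-14)(7) − (-10)(6) = -38
M→N: (-10)(8) − (12)(7) = -164
N→J: (12)(-3) − (2)(8) = -52
Σ = -390
Area = |Σ|/2 = 195.
Hole:
Apply the shoelace (surveyor's) formula: 2A = Σ (x_i·y_{i+1} − x_{i+1}·y_i), indices taken mod 3.
Cross-terms: -5, 2, 13  ⇒  Σ = 10
Area = |Σ|/2 = 5.
Net area = 195 − 5 = 190.

190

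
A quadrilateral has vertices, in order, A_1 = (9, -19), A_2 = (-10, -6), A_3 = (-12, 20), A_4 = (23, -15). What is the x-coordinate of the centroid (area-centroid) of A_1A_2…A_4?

362/183

Apply the surveyor's formula. First the cross-terms c_i = x_i·y_{i+1} − x_{i+1}·y_i:
  -244, -272, -280, -302  ⇒  2A = -1098, A = -549.
Then Σ (x_i + x_{i+1})·c_i = -6516, so x̄ = -6516 / (6·(-549)) = 362/183.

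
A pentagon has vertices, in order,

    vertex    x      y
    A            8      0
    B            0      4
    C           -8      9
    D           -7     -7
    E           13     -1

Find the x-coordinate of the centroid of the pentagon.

-343/289

Apply the shoelace (surveyor's) formula. First the cross-terms c_i = x_i·y_{i+1} − x_{i+1}·y_i:
  32, 32, 119, 98, 8  ⇒  2A = 289, A = 144.5.
Then Σ (x_i + x_{i+1})·c_i = -1029, so x̄ = -1029 / (6·144.5) = -343/289.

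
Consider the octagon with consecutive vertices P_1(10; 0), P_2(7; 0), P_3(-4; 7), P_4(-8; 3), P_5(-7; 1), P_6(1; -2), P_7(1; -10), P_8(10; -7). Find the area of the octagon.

137

Apply Gauss's area formula: 2A = Σ (x_i·y_{i+1} − x_{i+1}·y_i), indices taken mod 8.
Σ = (0) + (49) + (44) + (13) + (13) + (-8) + (93) + (70) = 274
Area = |Σ|/2 = 137.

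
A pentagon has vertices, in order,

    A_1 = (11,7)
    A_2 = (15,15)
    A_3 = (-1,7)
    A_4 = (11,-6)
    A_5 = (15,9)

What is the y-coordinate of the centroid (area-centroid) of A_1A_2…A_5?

Apply the shoelace formula. First the cross-terms c_i = x_i·y_{i+1} − x_{i+1}·y_i:
  60, 120, -71, 189, 6  ⇒  2A = 304, A = 152.
Then Σ (y_i + y_{i+1})·c_i = 4552, so ȳ = 4552 / (6·152) = 569/114.

569/114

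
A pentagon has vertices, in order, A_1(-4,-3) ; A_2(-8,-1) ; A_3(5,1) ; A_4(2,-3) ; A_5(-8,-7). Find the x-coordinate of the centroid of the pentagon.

-203/123

Apply the shoelace (surveyor's) formula. First the cross-terms c_i = x_i·y_{i+1} − x_{i+1}·y_i:
  -20, -3, -17, -38, -4  ⇒  2A = -82, A = -41.
Then Σ (x_i + x_{i+1})·c_i = 406, so x̄ = 406 / (6·(-41)) = -203/123.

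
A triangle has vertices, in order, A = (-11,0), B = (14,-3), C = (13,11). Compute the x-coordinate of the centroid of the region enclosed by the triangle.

Apply the shoelace formula. First the cross-terms c_i = x_i·y_{i+1} − x_{i+1}·y_i:
  33, 193, 121  ⇒  2A = 347, A = 173.5.
Then Σ (x_i + x_{i+1})·c_i = 5552, so x̄ = 5552 / (6·173.5) = 16/3.

16/3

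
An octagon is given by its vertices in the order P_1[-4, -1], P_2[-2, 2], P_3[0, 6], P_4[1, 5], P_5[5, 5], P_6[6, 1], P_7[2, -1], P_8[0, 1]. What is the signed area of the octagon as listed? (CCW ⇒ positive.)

Apply Gauss's area formula: 2A = Σ (x_i·y_{i+1} − x_{i+1}·y_i), indices taken mod 8.
Σ = (-10) + (-12) + (-6) + (-20) + (-25) + (-8) + (2) + (4) = -75
Signed area = Σ/2 = -37.5 (negative ⇒ clockwise traversal).

-37.5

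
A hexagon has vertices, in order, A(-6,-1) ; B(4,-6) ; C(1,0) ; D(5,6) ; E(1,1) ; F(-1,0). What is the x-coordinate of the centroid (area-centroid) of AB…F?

Apply the surveyor's formula. First the cross-terms c_i = x_i·y_{i+1} − x_{i+1}·y_i:
  40, 6, 6, -1, 1, 1  ⇒  2A = 53, A = 26.5.
Then Σ (x_i + x_{i+1})·c_i = -27, so x̄ = -27 / (6·26.5) = -9/53.

-9/53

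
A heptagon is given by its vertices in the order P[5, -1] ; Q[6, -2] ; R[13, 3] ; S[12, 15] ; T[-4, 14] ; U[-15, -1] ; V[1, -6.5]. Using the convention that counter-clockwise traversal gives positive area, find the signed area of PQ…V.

385.5

P→Q: (5)(-2) − (6)(-1) = -4
Q→R: (6)(3) − (13)(-2) = 44
R→S: (13)(15) − (12)(3) = 159
S→T: (12)(14) − (-4)(15) = 228
T→U: (-4)(-1) − (-15)(14) = 214
U→V: (-15)(-6.5) − (1)(-1) = 98.5
V→P: (1)(-1) − (5)(-6.5) = 31.5
Σ = 771
Signed area = Σ/2 = 385.5 (positive ⇒ counter-clockwise traversal).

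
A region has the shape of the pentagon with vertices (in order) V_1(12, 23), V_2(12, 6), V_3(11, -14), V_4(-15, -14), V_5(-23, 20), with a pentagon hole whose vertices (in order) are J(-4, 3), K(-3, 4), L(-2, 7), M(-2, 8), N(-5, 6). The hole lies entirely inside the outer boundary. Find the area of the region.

1089

Outer boundary:
Apply the surveyor's formula: 2A = Σ (x_i·y_{i+1} − x_{i+1}·y_i), indices taken mod 5.
Σ = (-204) + (-234) + (-364) + (-622) + (-769) = -2193
Area = |Σ|/2 = 1096.5.
Hole:
J→K: (-4)(4) − (-3)(3) = -7
K→L: (-3)(7) − (-2)(4) = -13
L→M: (-2)(8) − (-2)(7) = -2
M→N: (-2)(6) − (-5)(8) = 28
N→J: (-5)(3) − (-4)(6) = 9
Σ = 15
Area = |Σ|/2 = 7.5.
Net area = 1096.5 − 7.5 = 1089.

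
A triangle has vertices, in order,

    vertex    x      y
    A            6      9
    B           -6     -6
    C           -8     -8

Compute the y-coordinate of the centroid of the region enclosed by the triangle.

Apply the surveyor's formula. First the cross-terms c_i = x_i·y_{i+1} − x_{i+1}·y_i:
  18, 0, -24  ⇒  2A = -6, A = -3.
Then Σ (y_i + y_{i+1})·c_i = 30, so ȳ = 30 / (6·(-3)) = -5/3.

-5/3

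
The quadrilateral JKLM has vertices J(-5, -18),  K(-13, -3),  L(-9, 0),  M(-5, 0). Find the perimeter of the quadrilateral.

|JK| = √((-8)² + (15)²) = √289 = 17
|KL| = √((4)² + (3)²) = √25 = 5
|LM| = √((4)² + (0)²) = √16 = 4
|MJ| = √((0)² + (-18)²) = √324 = 18
Perimeter = 17 + 5 + 4 + 18 = 44.

44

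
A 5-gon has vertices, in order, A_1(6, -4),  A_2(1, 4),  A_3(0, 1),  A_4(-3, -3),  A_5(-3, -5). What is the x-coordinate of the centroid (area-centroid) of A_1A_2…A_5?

139/120

Apply the shoelace formula. First the cross-terms c_i = x_i·y_{i+1} − x_{i+1}·y_i:
  28, 1, 3, 6, 42  ⇒  2A = 80, A = 40.
Then Σ (x_i + x_{i+1})·c_i = 278, so x̄ = 278 / (6·40) = 139/120.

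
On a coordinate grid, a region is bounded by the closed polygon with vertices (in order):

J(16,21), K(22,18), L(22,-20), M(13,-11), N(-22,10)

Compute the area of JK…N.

863

Apply the shoelace (surveyor's) formula: 2A = Σ (x_i·y_{i+1} − x_{i+1}·y_i), indices taken mod 5.
Σ = (-174) + (-836) + (18) + (-112) + (-622) = -1726
Area = |Σ|/2 = 863.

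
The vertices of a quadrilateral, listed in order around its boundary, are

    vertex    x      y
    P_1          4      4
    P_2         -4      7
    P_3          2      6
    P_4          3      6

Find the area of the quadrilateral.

6

P_1→P_2: (4)(7) − (-4)(4) = 44
P_2→P_3: (-4)(6) − (2)(7) = -38
P_3→P_4: (2)(6) − (3)(6) = -6
P_4→P_1: (3)(4) − (4)(6) = -12
Σ = -12
Area = |Σ|/2 = 6.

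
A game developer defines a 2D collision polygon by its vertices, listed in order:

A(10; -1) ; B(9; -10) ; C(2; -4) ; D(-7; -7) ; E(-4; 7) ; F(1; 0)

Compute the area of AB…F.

117

Cross-terms: -91, -16, -42, -77, -7, -1  ⇒  Σ = -234
Area = |Σ|/2 = 117.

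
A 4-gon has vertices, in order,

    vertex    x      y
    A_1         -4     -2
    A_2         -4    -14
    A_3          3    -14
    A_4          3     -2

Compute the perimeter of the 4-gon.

|A_1A_2| = √((0)² + (-12)²) = √144 = 12
|A_2A_3| = √((7)² + (0)²) = √49 = 7
|A_3A_4| = √((0)² + (12)²) = √144 = 12
|A_4A_1| = √((-7)² + (0)²) = √49 = 7
Perimeter = 12 + 7 + 12 + 7 = 38.

38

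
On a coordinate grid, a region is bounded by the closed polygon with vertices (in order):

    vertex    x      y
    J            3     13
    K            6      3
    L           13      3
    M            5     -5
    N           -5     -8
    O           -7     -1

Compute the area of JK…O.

Cross-terms: -69, -21, -80, -65, -51, -88  ⇒  Σ = -374
Area = |Σ|/2 = 187.

187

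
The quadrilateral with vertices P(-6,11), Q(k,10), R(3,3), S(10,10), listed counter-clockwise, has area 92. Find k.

-13

Write out the shoelace sum; only the two edges meeting at Q involve k:
2·Area = [((-6)·10 − k·11) + (k·3 − 3·10)] + 170
       = -8·k + 80 = 184
⇒ k = -13.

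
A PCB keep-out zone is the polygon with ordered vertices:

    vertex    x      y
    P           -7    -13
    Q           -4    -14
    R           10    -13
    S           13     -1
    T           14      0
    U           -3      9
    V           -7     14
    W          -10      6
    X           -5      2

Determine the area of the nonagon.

Cross-terms: 46, 192, 159, 14, 126, 21, 98, 10, 79  ⇒  Σ = 745
Area = |Σ|/2 = 372.5.

372.5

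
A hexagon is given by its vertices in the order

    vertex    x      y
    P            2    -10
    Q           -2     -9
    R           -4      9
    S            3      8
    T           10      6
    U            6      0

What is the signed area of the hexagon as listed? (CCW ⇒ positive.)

Apply the surveyor's formula: 2A = Σ (x_i·y_{i+1} − x_{i+1}·y_i), indices taken mod 6.
Σ = (-38) + (-54) + (-59) + (-62) + (-36) + (-60) = -309
Signed area = Σ/2 = -154.5 (negative ⇒ clockwise traversal).

-154.5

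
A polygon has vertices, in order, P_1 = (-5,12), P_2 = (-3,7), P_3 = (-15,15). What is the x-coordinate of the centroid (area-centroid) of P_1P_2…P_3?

Apply the surveyor's formula. First the cross-terms c_i = x_i·y_{i+1} − x_{i+1}·y_i:
  1, 60, -105  ⇒  2A = -44, A = -22.
Then Σ (x_i + x_{i+1})·c_i = 1012, so x̄ = 1012 / (6·(-22)) = -23/3.

-23/3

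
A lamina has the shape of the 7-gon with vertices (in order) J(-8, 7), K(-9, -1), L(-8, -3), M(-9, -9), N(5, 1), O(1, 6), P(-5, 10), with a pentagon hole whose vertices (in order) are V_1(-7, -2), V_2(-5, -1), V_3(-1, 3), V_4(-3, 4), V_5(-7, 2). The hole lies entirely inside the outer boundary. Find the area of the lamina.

Outer boundary:
Apply the shoelace (surveyor's) formula: 2A = Σ (x_i·y_{i+1} − x_{i+1}·y_i), indices taken mod 7.
Cross-terms: 71, 19, 45, 36, 29, 40, 45  ⇒  Σ = 285
Area = |Σ|/2 = 142.5.
Hole:
Apply Gauss's area formula: 2A = Σ (x_i·y_{i+1} − x_{i+1}·y_i), indices taken mod 5.
Cross-terms: -3, -16, 5, 22, 28  ⇒  Σ = 36
Area = |Σ|/2 = 18.
Net area = 142.5 − 18 = 124.5.

124.5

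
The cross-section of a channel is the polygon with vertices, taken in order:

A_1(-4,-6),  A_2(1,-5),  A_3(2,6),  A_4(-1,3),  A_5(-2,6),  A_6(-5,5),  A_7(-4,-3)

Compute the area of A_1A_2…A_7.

60.5

Σ = (26) + (16) + (12) + (0) + (20) + (35) + (12) = 121
Area = |Σ|/2 = 60.5.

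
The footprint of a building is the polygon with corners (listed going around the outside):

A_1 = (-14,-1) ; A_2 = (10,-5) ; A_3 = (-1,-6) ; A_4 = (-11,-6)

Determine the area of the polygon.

59

Apply the shoelace formula: 2A = Σ (x_i·y_{i+1} − x_{i+1}·y_i), indices taken mod 4.
Cross-terms: 80, -65, -60, -73  ⇒  Σ = -118
Area = |Σ|/2 = 59.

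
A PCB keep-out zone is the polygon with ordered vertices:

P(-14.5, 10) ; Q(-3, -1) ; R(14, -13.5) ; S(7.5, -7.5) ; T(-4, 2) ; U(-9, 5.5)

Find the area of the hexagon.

33

Apply the surveyor's formula: 2A = Σ (x_i·y_{i+1} − x_{i+1}·y_i), indices taken mod 6.
Σ = (44.5) + (54.5) + (-3.75) + (-15) + (-4) + (-10.25) = 66
Area = |Σ|/2 = 33.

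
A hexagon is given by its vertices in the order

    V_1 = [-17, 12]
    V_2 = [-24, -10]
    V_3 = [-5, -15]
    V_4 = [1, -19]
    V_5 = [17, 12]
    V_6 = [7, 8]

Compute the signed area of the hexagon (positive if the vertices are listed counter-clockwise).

742.5

Cross-terms: 458, 310, 110, 335, 52, 220  ⇒  Σ = 1485
Signed area = Σ/2 = 742.5 (positive ⇒ counter-clockwise traversal).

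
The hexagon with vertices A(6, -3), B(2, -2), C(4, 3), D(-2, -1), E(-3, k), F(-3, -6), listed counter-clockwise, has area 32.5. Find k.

Write out the shoelace sum; only the two edges meeting at E involve k:
2·Area = [((-2)·k − (-3)·(-1)) + ((-3)·(-6) − (-3)·k)] + 55
       = 1·k + 70 = 65
⇒ k = -5.

-5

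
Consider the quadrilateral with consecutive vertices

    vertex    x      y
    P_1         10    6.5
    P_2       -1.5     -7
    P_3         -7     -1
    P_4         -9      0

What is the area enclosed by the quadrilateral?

Σ = (-60.25) + (-47.5) + (-9) + (-58.5) = -175.25
Area = |Σ|/2 = 87.625.

87.625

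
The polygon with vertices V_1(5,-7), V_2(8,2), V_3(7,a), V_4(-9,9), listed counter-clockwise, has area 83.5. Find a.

Write out the shoelace sum; only the two edges meeting at V_3 involve a:
2·Area = [(8·a − 7·2) + (7·9 − (-9)·a)] + 84
       = 17·a + 133 = 167
⇒ a = 2.

2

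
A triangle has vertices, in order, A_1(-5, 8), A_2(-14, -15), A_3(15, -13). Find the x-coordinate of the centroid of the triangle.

Apply the surveyor's formula. First the cross-terms c_i = x_i·y_{i+1} − x_{i+1}·y_i:
  187, 407, 55  ⇒  2A = 649, A = 324.5.
Then Σ (x_i + x_{i+1})·c_i = -2596, so x̄ = -2596 / (6·324.5) = -4/3.

-4/3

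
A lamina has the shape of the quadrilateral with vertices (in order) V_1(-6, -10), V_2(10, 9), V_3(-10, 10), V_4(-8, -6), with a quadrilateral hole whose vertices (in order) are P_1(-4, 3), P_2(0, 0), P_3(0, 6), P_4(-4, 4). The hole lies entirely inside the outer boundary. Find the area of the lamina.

Outer boundary:
Cross-terms: 46, 190, 140, 44  ⇒  Σ = 420
Area = |Σ|/2 = 210.
Hole:
Apply the surveyor's formula: 2A = Σ (x_i·y_{i+1} − x_{i+1}·y_i), indices taken mod 4.
Cross-terms: 0, 0, 24, 4  ⇒  Σ = 28
Area = |Σ|/2 = 14.
Net area = 210 − 14 = 196.

196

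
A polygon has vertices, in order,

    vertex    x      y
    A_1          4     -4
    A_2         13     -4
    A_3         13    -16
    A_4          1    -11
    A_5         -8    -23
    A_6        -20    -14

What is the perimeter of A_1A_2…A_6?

|A_1A_2| = √((9)² + (0)²) = √81 = 9
|A_2A_3| = √((0)² + (-12)²) = √144 = 12
|A_3A_4| = √((-12)² + (5)²) = √169 = 13
|A_4A_5| = √((-9)² + (-12)²) = √225 = 15
|A_5A_6| = √((-12)² + (9)²) = √225 = 15
|A_6A_1| = √((24)² + (10)²) = √676 = 26
Perimeter = 9 + 12 + 13 + 15 + 15 + 26 = 90.

90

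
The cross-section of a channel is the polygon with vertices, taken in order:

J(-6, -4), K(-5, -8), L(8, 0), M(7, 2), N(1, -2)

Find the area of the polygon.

38

Apply the shoelace (surveyor's) formula: 2A = Σ (x_i·y_{i+1} − x_{i+1}·y_i), indices taken mod 5.
J→K: (-6)(-8) − (-5)(-4) = 28
K→L: (-5)(0) − (8)(-8) = 64
L→M: (8)(2) − (7)(0) = 16
M→N: (7)(-2) − (1)(2) = -16
N→J: (1)(-4) − (-6)(-2) = -16
Σ = 76
Area = |Σ|/2 = 38.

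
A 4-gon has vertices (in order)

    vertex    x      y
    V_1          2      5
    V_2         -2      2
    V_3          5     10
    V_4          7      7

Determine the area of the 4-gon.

15

Σ = (14) + (-30) + (-35) + (21) = -30
Area = |Σ|/2 = 15.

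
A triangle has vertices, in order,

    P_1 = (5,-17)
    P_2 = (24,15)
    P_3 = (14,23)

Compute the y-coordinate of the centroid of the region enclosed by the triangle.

Apply the shoelace (surveyor's) formula. First the cross-terms c_i = x_i·y_{i+1} − x_{i+1}·y_i:
  483, 342, -353  ⇒  2A = 472, A = 236.
Then Σ (y_i + y_{i+1})·c_i = 9912, so ȳ = 9912 / (6·236) = 7.

7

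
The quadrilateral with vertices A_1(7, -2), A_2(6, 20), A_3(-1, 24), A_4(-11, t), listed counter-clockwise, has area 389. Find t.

Write out the shoelace sum; only the two edges meeting at A_4 involve t:
2·Area = [((-1)·t − (-11)·24) + ((-11)·(-2) − 7·t)] + 316
       = -8·t + 602 = 778
⇒ t = -22.

-22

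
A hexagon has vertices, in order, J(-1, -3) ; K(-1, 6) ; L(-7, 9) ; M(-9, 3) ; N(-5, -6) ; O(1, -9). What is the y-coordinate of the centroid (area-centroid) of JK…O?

Apply Gauss's area formula. First the cross-terms c_i = x_i·y_{i+1} − x_{i+1}·y_i:
  -9, 33, 60, 69, 51, -12  ⇒  2A = 192, A = 96.
Then Σ (y_i + y_{i+1})·c_i = 360, so ȳ = 360 / (6·96) = 0.625.

0.625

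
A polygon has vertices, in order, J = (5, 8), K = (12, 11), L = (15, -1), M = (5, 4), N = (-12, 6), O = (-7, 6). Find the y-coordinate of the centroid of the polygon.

1046/191

Apply Gauss's area formula. First the cross-terms c_i = x_i·y_{i+1} − x_{i+1}·y_i:
  -41, -177, 65, 78, -30, -86  ⇒  2A = -191, A = -95.5.
Then Σ (y_i + y_{i+1})·c_i = -3138, so ȳ = -3138 / (6·(-95.5)) = 1046/191.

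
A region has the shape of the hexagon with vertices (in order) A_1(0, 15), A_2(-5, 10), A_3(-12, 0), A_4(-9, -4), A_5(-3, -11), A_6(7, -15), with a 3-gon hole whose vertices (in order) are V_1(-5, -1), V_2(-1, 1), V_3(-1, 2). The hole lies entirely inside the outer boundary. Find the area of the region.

276.5

Outer boundary:
Apply Gauss's area formula: 2A = Σ (x_i·y_{i+1} − x_{i+1}·y_i), indices taken mod 6.
Cross-terms: 75, 120, 48, 87, 122, 105  ⇒  Σ = 557
Area = |Σ|/2 = 278.5.
Hole:
Apply the surveyor's formula: 2A = Σ (x_i·y_{i+1} − x_{i+1}·y_i), indices taken mod 3.
Σ = (-6) + (-1) + (11) = 4
Area = |Σ|/2 = 2.
Net area = 278.5 − 2 = 276.5.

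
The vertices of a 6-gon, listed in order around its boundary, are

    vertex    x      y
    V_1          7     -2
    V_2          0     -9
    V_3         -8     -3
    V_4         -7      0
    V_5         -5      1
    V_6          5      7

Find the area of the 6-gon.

131

Apply the shoelace (surveyor's) formula: 2A = Σ (x_i·y_{i+1} − x_{i+1}·y_i), indices taken mod 6.
Σ = (-63) + (-72) + (-21) + (-7) + (-40) + (-59) = -262
Area = |Σ|/2 = 131.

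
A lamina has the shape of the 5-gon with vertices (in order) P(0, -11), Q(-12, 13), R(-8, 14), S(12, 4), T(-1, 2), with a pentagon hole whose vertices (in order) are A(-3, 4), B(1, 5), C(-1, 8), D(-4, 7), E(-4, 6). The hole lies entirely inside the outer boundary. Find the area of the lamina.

Outer boundary:
P→Q: (0)(13) − (-12)(-11) = -132
Q→R: (-12)(14) − (-8)(13) = -64
R→S: (-8)(4) − (12)(14) = -200
S→T: (12)(2) − (-1)(4) = 28
T→P: (-1)(-11) − (0)(2) = 11
Σ = -357
Area = |Σ|/2 = 178.5.
Hole:
Apply the shoelace formula: 2A = Σ (x_i·y_{i+1} − x_{i+1}·y_i), indices taken mod 5.
Cross-terms: -19, 13, 25, 4, 2  ⇒  Σ = 25
Area = |Σ|/2 = 12.5.
Net area = 178.5 − 12.5 = 166.

166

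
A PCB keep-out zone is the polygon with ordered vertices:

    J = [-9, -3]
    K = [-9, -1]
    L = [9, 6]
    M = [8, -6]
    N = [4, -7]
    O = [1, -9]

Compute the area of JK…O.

155

Σ = (-18) + (-45) + (-102) + (-32) + (-29) + (-84) = -310
Area = |Σ|/2 = 155.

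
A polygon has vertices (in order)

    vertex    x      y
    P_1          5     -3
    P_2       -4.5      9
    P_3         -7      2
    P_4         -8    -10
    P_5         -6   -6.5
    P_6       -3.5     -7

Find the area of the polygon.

114.125

Σ = (31.5) + (54) + (86) + (-8) + (19.25) + (45.5) = 228.25
Area = |Σ|/2 = 114.125.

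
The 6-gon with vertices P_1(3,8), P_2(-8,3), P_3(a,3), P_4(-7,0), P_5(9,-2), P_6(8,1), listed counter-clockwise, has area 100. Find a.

-10

Write out the shoelace sum; only the two edges meeting at P_3 involve a:
2·Area = [((-8)·3 − a·3) + (a·0 − (-7)·3)] + 173
       = -3·a + 170 = 200
⇒ a = -10.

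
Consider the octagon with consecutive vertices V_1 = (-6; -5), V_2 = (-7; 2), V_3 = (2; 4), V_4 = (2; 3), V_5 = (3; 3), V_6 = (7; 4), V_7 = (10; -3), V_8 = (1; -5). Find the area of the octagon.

Σ = (-47) + (-32) + (-2) + (-3) + (-9) + (-61) + (-47) + (-35) = -236
Area = |Σ|/2 = 118.

118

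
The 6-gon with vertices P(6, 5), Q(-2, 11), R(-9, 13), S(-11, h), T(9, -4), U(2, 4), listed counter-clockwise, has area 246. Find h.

Write out the shoelace sum; only the two edges meeting at S involve h:
2·Area = [((-9)·h − (-11)·13) + ((-11)·(-4) − 9·h)] + 179
       = -18·h + 366 = 492
⇒ h = -7.

-7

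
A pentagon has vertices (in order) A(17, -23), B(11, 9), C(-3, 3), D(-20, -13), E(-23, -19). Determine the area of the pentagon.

Cross-terms: 406, 60, 99, 81, 852  ⇒  Σ = 1498
Area = |Σ|/2 = 749.

749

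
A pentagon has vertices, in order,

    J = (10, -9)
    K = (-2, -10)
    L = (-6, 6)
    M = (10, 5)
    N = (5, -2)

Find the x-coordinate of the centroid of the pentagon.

Apply Gauss's area formula. First the cross-terms c_i = x_i·y_{i+1} − x_{i+1}·y_i:
  -118, -72, -90, -45, -25  ⇒  2A = -350, A = -175.
Then Σ (x_i + x_{i+1})·c_i = -1778, so x̄ = -1778 / (6·(-175)) = 127/75.

127/75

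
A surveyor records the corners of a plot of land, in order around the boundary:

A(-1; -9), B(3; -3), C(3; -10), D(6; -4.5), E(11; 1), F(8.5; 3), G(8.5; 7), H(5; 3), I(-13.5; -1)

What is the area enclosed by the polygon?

Apply the shoelace formula: 2A = Σ (x_i·y_{i+1} − x_{i+1}·y_i), indices taken mod 9.
Σ = (30) + (-21) + (46.5) + (55.5) + (24.5) + (34) + (-9.5) + (35.5) + (120.5) = 316
Area = |Σ|/2 = 158.

158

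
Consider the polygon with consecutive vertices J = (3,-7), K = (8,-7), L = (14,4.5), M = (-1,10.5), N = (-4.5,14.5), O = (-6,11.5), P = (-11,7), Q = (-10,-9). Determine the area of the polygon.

J→K: (3)(-7) − (8)(-7) = 35
K→L: (8)(4.5) − (14)(-7) = 134
L→M: (14)(10.5) − (-1)(4.5) = 151.5
M→N: (-1)(14.5) − (-4.5)(10.5) = 32.75
N→O: (-4.5)(11.5) − (-6)(14.5) = 35.25
O→P: (-6)(7) − (-11)(11.5) = 84.5
P→Q: (-11)(-9) − (-10)(7) = 169
Q→J: (-10)(-7) − (3)(-9) = 97
Σ = 739
Area = |Σ|/2 = 369.5.

369.5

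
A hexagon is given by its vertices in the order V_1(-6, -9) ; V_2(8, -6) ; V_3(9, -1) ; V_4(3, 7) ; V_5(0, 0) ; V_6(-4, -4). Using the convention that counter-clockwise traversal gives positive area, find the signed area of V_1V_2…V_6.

116

Apply the shoelace formula: 2A = Σ (x_i·y_{i+1} − x_{i+1}·y_i), indices taken mod 6.
Cross-terms: 108, 46, 66, 0, 0, 12  ⇒  Σ = 232
Signed area = Σ/2 = 116 (positive ⇒ counter-clockwise traversal).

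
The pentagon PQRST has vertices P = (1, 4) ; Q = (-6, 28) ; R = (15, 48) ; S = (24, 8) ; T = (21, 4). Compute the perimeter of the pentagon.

120

|PQ| = √((-7)² + (24)²) = √625 = 25
|QR| = √((21)² + (20)²) = √841 = 29
|RS| = √((9)² + (-40)²) = √1681 = 41
|ST| = √((-3)² + (-4)²) = √25 = 5
|TP| = √((-20)² + (0)²) = √400 = 20
Perimeter = 25 + 29 + 41 + 5 + 20 = 120.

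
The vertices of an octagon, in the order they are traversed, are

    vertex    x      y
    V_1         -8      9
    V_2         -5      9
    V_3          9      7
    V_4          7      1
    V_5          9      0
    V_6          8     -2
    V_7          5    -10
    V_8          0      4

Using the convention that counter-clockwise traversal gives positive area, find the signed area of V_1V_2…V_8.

Apply the surveyor's formula: 2A = Σ (x_i·y_{i+1} − x_{i+1}·y_i), indices taken mod 8.
V_1→V_2: (-8)(9) − (-5)(9) = -27
V_2→V_3: (-5)(7) − (9)(9) = -116
V_3→V_4: (9)(1) − (7)(7) = -40
V_4→V_5: (7)(0) − (9)(1) = -9
V_5→V_6: (9)(-2) − (8)(0) = -18
V_6→V_7: (8)(-10) − (5)(-2) = -70
V_7→V_8: (5)(4) − (0)(-10) = 20
V_8→V_1: (0)(9) − (-8)(4) = 32
Σ = -228
Signed area = Σ/2 = -114 (negative ⇒ clockwise traversal).

-114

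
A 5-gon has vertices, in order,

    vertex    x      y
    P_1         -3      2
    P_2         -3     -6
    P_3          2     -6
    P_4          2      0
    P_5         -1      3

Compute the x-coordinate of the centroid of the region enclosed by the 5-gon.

Apply Gauss's area formula. First the cross-terms c_i = x_i·y_{i+1} − x_{i+1}·y_i:
  24, 30, 12, 6, 7  ⇒  2A = 79, A = 39.5.
Then Σ (x_i + x_{i+1})·c_i = -148, so x̄ = -148 / (6·39.5) = -148/237.

-148/237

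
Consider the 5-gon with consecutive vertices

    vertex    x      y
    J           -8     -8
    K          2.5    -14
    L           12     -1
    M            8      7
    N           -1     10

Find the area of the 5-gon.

282.25

Apply the surveyor's formula: 2A = Σ (x_i·y_{i+1} − x_{i+1}·y_i), indices taken mod 5.
J→K: (-8)(-14) − (2.5)(-8) = 132
K→L: (2.5)(-1) − (12)(-14) = 165.5
L→M: (12)(7) − (8)(-1) = 92
M→N: (8)(10) − (-1)(7) = 87
N→J: (-1)(-8) − (-8)(10) = 88
Σ = 564.5
Area = |Σ|/2 = 282.25.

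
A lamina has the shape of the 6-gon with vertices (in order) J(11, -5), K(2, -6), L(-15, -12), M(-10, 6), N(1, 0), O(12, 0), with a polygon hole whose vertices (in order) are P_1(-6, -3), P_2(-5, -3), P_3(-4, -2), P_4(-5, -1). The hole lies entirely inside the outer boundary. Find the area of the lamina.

221

Outer boundary:
Σ = (-56) + (-114) + (-210) + (-6) + (0) + (-60) = -446
Area = |Σ|/2 = 223.
Hole:
Apply the shoelace (surveyor's) formula: 2A = Σ (x_i·y_{i+1} − x_{i+1}·y_i), indices taken mod 4.
P_1→P_2: (-6)(-3) − (-5)(-3) = 3
P_2→P_3: (-5)(-2) − (-4)(-3) = -2
P_3→P_4: (-4)(-1) − (-5)(-2) = -6
P_4→P_1: (-5)(-3) − (-6)(-1) = 9
Σ = 4
Area = |Σ|/2 = 2.
Net area = 223 − 2 = 221.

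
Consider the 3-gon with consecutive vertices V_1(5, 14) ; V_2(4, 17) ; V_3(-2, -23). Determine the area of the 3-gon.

Apply the shoelace formula: 2A = Σ (x_i·y_{i+1} − x_{i+1}·y_i), indices taken mod 3.
Cross-terms: 29, -58, 87  ⇒  Σ = 58
Area = |Σ|/2 = 29.

29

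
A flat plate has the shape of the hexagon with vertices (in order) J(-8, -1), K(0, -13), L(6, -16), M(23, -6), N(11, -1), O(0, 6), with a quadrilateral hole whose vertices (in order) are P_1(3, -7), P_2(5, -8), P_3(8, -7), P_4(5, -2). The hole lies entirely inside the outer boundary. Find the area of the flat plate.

Outer boundary:
Σ = (104) + (78) + (332) + (43) + (66) + (48) = 671
Area = |Σ|/2 = 335.5.
Hole:
P_1→P_2: (3)(-8) − (5)(-7) = 11
P_2→P_3: (5)(-7) − (8)(-8) = 29
P_3→P_4: (8)(-2) − (5)(-7) = 19
P_4→P_1: (5)(-7) − (3)(-2) = -29
Σ = 30
Area = |Σ|/2 = 15.
Net area = 335.5 − 15 = 320.5.

320.5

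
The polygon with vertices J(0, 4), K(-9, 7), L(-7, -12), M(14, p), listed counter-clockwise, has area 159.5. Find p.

Write out the shoelace sum; only the two edges meeting at M involve p:
2·Area = [((-7)·p − 14·(-12)) + (14·4 − 0·p)] + 193
       = -7·p + 417 = 319
⇒ p = 14.

14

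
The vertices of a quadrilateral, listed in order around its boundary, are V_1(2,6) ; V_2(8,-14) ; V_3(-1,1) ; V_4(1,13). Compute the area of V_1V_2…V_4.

Apply the shoelace (surveyor's) formula: 2A = Σ (x_i·y_{i+1} − x_{i+1}·y_i), indices taken mod 4.
Cross-terms: -76, -6, -14, -20  ⇒  Σ = -116
Area = |Σ|/2 = 58.

58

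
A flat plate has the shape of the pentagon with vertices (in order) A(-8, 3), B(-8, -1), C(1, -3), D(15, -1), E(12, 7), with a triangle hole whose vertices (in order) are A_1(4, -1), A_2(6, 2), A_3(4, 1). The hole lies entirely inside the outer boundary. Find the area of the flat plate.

153

Outer boundary:
Apply the shoelace (surveyor's) formula: 2A = Σ (x_i·y_{i+1} − x_{i+1}·y_i), indices taken mod 5.
Cross-terms: 32, 25, 44, 117, 92  ⇒  Σ = 310
Area = |Σ|/2 = 155.
Hole:
Cross-terms: 14, -2, -8  ⇒  Σ = 4
Area = |Σ|/2 = 2.
Net area = 155 − 2 = 153.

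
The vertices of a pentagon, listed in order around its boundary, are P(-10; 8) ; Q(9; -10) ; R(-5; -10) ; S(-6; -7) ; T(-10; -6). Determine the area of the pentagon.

Apply the shoelace (surveyor's) formula: 2A = Σ (x_i·y_{i+1} − x_{i+1}·y_i), indices taken mod 5.
Σ = (28) + (-140) + (-25) + (-34) + (-140) = -311
Area = |Σ|/2 = 155.5.

155.5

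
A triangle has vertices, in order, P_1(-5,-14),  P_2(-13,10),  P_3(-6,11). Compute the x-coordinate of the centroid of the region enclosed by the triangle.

Apply the surveyor's formula. First the cross-terms c_i = x_i·y_{i+1} − x_{i+1}·y_i:
  -232, -83, 139  ⇒  2A = -176, A = -88.
Then Σ (x_i + x_{i+1})·c_i = 4224, so x̄ = 4224 / (6·(-88)) = -8.

-8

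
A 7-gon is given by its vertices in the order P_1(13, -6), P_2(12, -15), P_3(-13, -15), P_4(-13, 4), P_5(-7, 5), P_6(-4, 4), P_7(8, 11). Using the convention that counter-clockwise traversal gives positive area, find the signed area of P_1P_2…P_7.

-528.5

Cross-terms: -123, -375, -247, -37, -8, -76, -191  ⇒  Σ = -1057
Signed area = Σ/2 = -528.5 (negative ⇒ clockwise traversal).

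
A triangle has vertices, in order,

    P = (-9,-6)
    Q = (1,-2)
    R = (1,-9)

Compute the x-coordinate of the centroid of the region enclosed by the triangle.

Apply Gauss's area formula. First the cross-terms c_i = x_i·y_{i+1} − x_{i+1}·y_i:
  24, -7, -87  ⇒  2A = -70, A = -35.
Then Σ (x_i + x_{i+1})·c_i = 490, so x̄ = 490 / (6·(-35)) = -7/3.

-7/3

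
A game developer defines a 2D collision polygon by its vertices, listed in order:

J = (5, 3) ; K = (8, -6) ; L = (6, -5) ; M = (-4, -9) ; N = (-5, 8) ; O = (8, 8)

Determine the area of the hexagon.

164.5

Apply the shoelace formula: 2A = Σ (x_i·y_{i+1} − x_{i+1}·y_i), indices taken mod 6.
Σ = (-54) + (-4) + (-74) + (-77) + (-104) + (-16) = -329
Area = |Σ|/2 = 164.5.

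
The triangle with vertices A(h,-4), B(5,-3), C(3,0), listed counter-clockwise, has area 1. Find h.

The doubled signed area Σ (x_i y_{i+1} − x_{i+1} y_i) is linear in h.
With h=0 it equals 17; the coefficient of h is -3 (from the two edges through A).
So -3·h + 17 = 2·1 = 2 ⇒ h = 5.

5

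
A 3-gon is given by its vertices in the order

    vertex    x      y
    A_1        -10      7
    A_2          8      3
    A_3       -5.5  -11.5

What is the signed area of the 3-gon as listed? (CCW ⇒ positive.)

-157.5

Σ = (-86) + (-75.5) + (-153.5) = -315
Signed area = Σ/2 = -157.5 (negative ⇒ clockwise traversal).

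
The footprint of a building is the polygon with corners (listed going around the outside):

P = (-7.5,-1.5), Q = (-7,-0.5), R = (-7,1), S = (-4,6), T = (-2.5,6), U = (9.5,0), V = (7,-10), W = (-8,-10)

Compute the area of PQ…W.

214.625

Cross-terms: -6.75, -10.5, -38, -9, -57, -95, -150, -63  ⇒  Σ = -429.25
Area = |Σ|/2 = 214.625.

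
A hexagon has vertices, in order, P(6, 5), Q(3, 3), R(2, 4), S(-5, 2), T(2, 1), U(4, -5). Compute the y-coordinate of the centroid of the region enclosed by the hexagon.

239/180

Apply the shoelace formula. First the cross-terms c_i = x_i·y_{i+1} − x_{i+1}·y_i:
  3, 6, 24, -9, -14, 50  ⇒  2A = 60, A = 30.
Then Σ (y_i + y_{i+1})·c_i = 239, so ȳ = 239 / (6·30) = 239/180.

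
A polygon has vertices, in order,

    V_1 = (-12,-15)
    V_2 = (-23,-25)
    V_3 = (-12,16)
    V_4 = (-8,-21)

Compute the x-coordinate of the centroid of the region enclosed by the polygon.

-43/3

Apply the shoelace formula. First the cross-terms c_i = x_i·y_{i+1} − x_{i+1}·y_i:
  -45, -668, 380, -132  ⇒  2A = -465, A = -232.5.
Then Σ (x_i + x_{i+1})·c_i = 19995, so x̄ = 19995 / (6·(-232.5)) = -43/3.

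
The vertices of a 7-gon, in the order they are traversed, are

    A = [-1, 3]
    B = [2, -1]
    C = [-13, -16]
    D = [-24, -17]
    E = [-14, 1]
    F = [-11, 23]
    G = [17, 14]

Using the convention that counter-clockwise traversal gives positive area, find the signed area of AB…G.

Apply the shoelace formula: 2A = Σ (x_i·y_{i+1} − x_{i+1}·y_i), indices taken mod 7.
Cross-terms: -5, -45, -163, -262, -311, -545, 65  ⇒  Σ = -1266
Signed area = Σ/2 = -633 (negative ⇒ clockwise traversal).

-633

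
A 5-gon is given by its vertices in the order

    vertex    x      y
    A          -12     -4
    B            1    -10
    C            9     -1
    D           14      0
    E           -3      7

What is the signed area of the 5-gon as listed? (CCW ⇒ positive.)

Apply Gauss's area formula: 2A = Σ (x_i·y_{i+1} − x_{i+1}·y_i), indices taken mod 5.
Σ = (124) + (89) + (14) + (98) + (96) = 421
Signed area = Σ/2 = 210.5 (positive ⇒ counter-clockwise traversal).

210.5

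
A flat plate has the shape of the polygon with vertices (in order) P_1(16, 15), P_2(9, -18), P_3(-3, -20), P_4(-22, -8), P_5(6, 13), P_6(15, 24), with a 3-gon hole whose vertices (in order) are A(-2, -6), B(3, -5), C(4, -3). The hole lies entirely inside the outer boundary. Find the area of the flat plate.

756

Outer boundary:
Apply the surveyor's formula: 2A = Σ (x_i·y_{i+1} − x_{i+1}·y_i), indices taken mod 6.
Σ = (-423) + (-234) + (-416) + (-238) + (-51) + (-159) = -1521
Area = |Σ|/2 = 760.5.
Hole:
Apply the surveyor's formula: 2A = Σ (x_i·y_{i+1} − x_{i+1}·y_i), indices taken mod 3.
Σ = (28) + (11) + (-30) = 9
Area = |Σ|/2 = 4.5.
Net area = 760.5 − 4.5 = 756.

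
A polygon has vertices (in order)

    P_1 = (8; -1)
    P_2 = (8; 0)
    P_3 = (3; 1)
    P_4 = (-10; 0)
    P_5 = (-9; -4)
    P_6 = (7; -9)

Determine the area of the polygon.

120

Apply the shoelace formula: 2A = Σ (x_i·y_{i+1} − x_{i+1}·y_i), indices taken mod 6.
Σ = (8) + (8) + (10) + (40) + (109) + (65) = 240
Area = |Σ|/2 = 120.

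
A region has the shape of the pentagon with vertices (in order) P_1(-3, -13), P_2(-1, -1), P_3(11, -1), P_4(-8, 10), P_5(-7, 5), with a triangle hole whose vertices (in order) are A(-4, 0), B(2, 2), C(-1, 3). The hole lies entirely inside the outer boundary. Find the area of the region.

Outer boundary:
Σ = (-10) + (12) + (102) + (30) + (106) = 240
Area = |Σ|/2 = 120.
Hole:
Apply the surveyor's formula: 2A = Σ (x_i·y_{i+1} − x_{i+1}·y_i), indices taken mod 3.
Cross-terms: -8, 8, 12  ⇒  Σ = 12
Area = |Σ|/2 = 6.
Net area = 120 − 6 = 114.

114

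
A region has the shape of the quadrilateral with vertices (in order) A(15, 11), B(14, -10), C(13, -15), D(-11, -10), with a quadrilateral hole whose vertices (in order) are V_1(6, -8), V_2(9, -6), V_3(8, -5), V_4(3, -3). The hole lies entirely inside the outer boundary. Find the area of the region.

Outer boundary:
Apply Gauss's area formula: 2A = Σ (x_i·y_{i+1} − x_{i+1}·y_i), indices taken mod 4.
Σ = (-304) + (-80) + (-295) + (29) = -650
Area = |Σ|/2 = 325.
Hole:
Apply the shoelace (surveyor's) formula: 2A = Σ (x_i·y_{i+1} − x_{i+1}·y_i), indices taken mod 4.
V_1→V_2: (6)(-6) − (9)(-8) = 36
V_2→V_3: (9)(-5) − (8)(-6) = 3
V_3→V_4: (8)(-3) − (3)(-5) = -9
V_4→V_1: (3)(-8) − (6)(-3) = -6
Σ = 24
Area = |Σ|/2 = 12.
Net area = 325 − 12 = 313.

313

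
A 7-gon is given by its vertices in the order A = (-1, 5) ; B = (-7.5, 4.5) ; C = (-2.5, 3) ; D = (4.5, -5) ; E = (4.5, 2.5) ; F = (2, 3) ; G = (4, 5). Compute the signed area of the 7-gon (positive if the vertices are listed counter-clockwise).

Apply the surveyor's formula: 2A = Σ (x_i·y_{i+1} − x_{i+1}·y_i), indices taken mod 7.
Σ = (33) + (-11.25) + (-1) + (33.75) + (8.5) + (-2) + (25) = 86
Signed area = Σ/2 = 43 (positive ⇒ counter-clockwise traversal).

43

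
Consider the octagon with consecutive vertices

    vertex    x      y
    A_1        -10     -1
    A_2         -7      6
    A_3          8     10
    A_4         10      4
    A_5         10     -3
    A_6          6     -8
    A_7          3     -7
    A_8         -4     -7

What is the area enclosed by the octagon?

259

Apply the shoelace formula: 2A = Σ (x_i·y_{i+1} − x_{i+1}·y_i), indices taken mod 8.
A_1→A_2: (-10)(6) − (-7)(-1) = -67
A_2→A_3: (-7)(10) − (8)(6) = -118
A_3→A_4: (8)(4) − (10)(10) = -68
A_4→A_5: (10)(-3) − (10)(4) = -70
A_5→A_6: (10)(-8) − (6)(-3) = -62
A_6→A_7: (6)(-7) − (3)(-8) = -18
A_7→A_8: (3)(-7) − (-4)(-7) = -49
A_8→A_1: (-4)(-1) − (-10)(-7) = -66
Σ = -518
Area = |Σ|/2 = 259.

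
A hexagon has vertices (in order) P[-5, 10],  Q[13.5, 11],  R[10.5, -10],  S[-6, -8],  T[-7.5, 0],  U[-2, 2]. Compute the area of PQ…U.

334.75

P→Q: (-5)(11) − (13.5)(10) = -190
Q→R: (13.5)(-10) − (10.5)(11) = -250.5
R→S: (10.5)(-8) − (-6)(-10) = -144
S→T: (-6)(0) − (-7.5)(-8) = -60
T→U: (-7.5)(2) − (-2)(0) = -15
U→P: (-2)(10) − (-5)(2) = -10
Σ = -669.5
Area = |Σ|/2 = 334.75.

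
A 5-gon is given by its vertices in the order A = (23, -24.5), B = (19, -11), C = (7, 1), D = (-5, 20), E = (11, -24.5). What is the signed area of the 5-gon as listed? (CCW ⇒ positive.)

Apply the shoelace (surveyor's) formula: 2A = Σ (x_i·y_{i+1} − x_{i+1}·y_i), indices taken mod 5.
Σ = (212.5) + (96) + (145) + (-97.5) + (294) = 650
Signed area = Σ/2 = 325 (positive ⇒ counter-clockwise traversal).

325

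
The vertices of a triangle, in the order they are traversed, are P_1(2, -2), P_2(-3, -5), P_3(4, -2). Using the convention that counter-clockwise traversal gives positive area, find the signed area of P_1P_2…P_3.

Σ = (-16) + (26) + (-4) = 6
Signed area = Σ/2 = 3 (positive ⇒ counter-clockwise traversal).

3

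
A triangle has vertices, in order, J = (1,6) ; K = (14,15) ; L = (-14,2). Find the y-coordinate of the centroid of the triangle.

Apply the shoelace formula. First the cross-terms c_i = x_i·y_{i+1} − x_{i+1}·y_i:
  -69, 238, -86  ⇒  2A = 83, A = 41.5.
Then Σ (y_i + y_{i+1})·c_i = 1909, so ȳ = 1909 / (6·41.5) = 23/3.

23/3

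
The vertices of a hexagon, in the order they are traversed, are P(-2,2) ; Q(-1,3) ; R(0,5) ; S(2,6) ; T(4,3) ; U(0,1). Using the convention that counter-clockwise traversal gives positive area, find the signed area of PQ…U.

Σ = (-4) + (-5) + (-10) + (-18) + (4) + (2) = -31
Signed area = Σ/2 = -15.5 (negative ⇒ clockwise traversal).

-15.5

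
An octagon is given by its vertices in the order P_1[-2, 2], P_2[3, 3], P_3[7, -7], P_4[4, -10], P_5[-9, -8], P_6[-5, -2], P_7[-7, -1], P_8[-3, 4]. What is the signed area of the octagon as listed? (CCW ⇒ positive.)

-139

Apply the shoelace formula: 2A = Σ (x_i·y_{i+1} − x_{i+1}·y_i), indices taken mod 8.
P_1→P_2: (-2)(3) − (3)(2) = -12
P_2→P_3: (3)(-7) − (7)(3) = -42
P_3→P_4: (7)(-10) − (4)(-7) = -42
P_4→P_5: (4)(-8) − (-9)(-10) = -122
P_5→P_6: (-9)(-2) − (-5)(-8) = -22
P_6→P_7: (-5)(-1) − (-7)(-2) = -9
P_7→P_8: (-7)(4) − (-3)(-1) = -31
P_8→P_1: (-3)(2) − (-2)(4) = 2
Σ = -278
Signed area = Σ/2 = -139 (negative ⇒ clockwise traversal).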